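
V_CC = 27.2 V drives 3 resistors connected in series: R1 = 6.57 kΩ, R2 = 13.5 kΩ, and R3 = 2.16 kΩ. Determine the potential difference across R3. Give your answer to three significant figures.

V ≈ 2.64 V

ΣR = 6.57 + 13.5 + 2.16 = 22.23 kΩ.
Voltage divider: V = V_CC · (2.160 / 22.23) = 27.2 × 0.09717 = 2.643 V.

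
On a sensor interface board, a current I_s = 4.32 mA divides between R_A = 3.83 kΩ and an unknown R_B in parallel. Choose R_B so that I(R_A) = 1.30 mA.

In a two-way split, I_A/I_s = R_B/(R_A + R_B).
1.30/4.32 = R_B/(R_A + R_B) → R_B = R_A · (0.3009)/(1 − 0.3009) = 3.83 × 0.4305 = 1.649 kΩ.

R_B ≈ 1.65 kΩ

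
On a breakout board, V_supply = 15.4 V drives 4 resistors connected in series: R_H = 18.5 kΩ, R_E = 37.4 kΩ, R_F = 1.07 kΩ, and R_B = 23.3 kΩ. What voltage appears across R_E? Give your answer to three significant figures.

V ≈ 7.18 V

ΣR = 18.5 + 37.4 + 1.07 + 23.3 = 80.27 kΩ.
Voltage divider: V = V_supply · (37.40 / 80.27) = 15.4 × 0.4659 = 7.175 V.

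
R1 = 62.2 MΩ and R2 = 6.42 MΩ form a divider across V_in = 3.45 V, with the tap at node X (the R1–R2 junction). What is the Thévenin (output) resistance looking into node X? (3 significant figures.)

With V_in suppressed (replaced by a short), R_th = R1 ‖ R2 = (62.20 × 6.42)/(62.20 + 6.42) = 5.819 MΩ.

R_th ≈ 5.82 MΩ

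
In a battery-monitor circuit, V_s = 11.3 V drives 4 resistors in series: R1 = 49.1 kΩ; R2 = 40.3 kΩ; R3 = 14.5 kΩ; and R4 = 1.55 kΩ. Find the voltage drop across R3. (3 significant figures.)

Series total: ΣR = 49.1 + 40.3 + 14.5 + 1.55 = 105.5 kΩ.
Voltage divider: V = V_s · (14.50 / 105.5) = 11.3 × 0.1375 = 1.554 V.

V ≈ 1.55 V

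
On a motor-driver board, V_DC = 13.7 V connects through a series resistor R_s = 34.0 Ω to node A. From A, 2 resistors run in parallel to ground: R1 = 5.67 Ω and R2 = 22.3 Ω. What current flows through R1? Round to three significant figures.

Parallel bank: R_p = 1/(1/5.67 + 1/22.3) = 4.521 Ω.
V_A by voltage divider: V_A = 13.7 × 4.521/(34.0 + 4.521) = 1.608 V.
I(R1) = V_A / R1 = 1.608/5.67 = 0.2836 A.
(Equivalently: I_total = 0.3557 A, then current-divider fraction G_k/ΣG = 0.7973.)

I ≈ 0.284 A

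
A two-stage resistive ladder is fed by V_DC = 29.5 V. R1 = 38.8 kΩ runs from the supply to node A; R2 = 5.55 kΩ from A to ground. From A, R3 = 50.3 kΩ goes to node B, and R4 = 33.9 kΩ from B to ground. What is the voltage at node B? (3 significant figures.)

Looking into the second stage from A: R3 + R4 = 84.20 kΩ appears in parallel with R2.
R2 ‖ (R3+R4) = 5.207 kΩ.
So V_A = 29.5 × 0.1183 = 3.490 V.
Then the unloaded second divider: V_B = V_A × R4/(R3+R4) = 3.490 × 0.4026 = 1.405 V.

V_B ≈ 1.41 V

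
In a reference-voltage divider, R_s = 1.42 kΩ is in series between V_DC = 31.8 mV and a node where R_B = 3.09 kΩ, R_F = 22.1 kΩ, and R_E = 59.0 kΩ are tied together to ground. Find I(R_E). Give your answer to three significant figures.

Parallel bank: R_p = 1/(1/3.09 + 1/22.1 + 1/59.0) = 2.592 kΩ.
V_A by voltage divider: V_A = 31.8 × 2.592/(1.42 + 2.592) = 20.54 mV.
Branch current I = V_A/R_E = 20.54/59.0 = 0.3482 µA.

I ≈ 0.348 µA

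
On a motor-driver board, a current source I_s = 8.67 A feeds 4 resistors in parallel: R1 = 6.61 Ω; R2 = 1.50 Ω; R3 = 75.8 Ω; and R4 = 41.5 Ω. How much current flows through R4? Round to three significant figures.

I ≈ 0.244 A

Total conductance ΣG = 1/6.61 + 1/1.50 + 1/75.8 + 1/41.5 = 0.8552 (units of 1/Ω).
By the current-divider rule, I = I_s · G_k/ΣG = 8.67 × 0.02817 = 0.2443 A.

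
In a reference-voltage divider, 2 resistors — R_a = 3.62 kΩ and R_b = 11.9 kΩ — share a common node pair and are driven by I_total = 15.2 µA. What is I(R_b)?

With just two branches, the current splits inversely with resistance.
I(R_b) = 15.2 × 3.62/(3.62 + 11.9) = 15.2 × 0.2332 = 3.545 µA.

I ≈ 3.55 µA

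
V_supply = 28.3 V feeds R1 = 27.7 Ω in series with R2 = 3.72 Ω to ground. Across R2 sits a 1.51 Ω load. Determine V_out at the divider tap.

V_out ≈ 1.06 V

The load sits in parallel with R2, giving an effective lower resistance R2' = R2·R_L/(R2+R_L) = 1.074 Ω.
Voltage divider with the loaded lower leg: V_out = 28.3 × 1.074/(27.7 + 1.074) = 28.3 × 0.03733 = 1.056 V.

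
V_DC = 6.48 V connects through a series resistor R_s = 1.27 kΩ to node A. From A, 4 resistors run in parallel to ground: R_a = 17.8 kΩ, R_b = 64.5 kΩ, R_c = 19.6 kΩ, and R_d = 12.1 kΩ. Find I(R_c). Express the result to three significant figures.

Parallel bank: R_p = 1/(1/17.8 + 1/64.5 + 1/19.6 + 1/12.1) = 4.870 kΩ.
V_A by voltage divider: V_A = 6.48 × 4.870/(1.27 + 4.870) = 5.140 V.
I(R_c) = V_A / R_c = 5.140/19.6 = 0.2622 mA.

I ≈ 0.262 mA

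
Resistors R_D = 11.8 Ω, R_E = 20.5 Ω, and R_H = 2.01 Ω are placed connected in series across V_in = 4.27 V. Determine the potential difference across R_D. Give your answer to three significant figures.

Total series resistance ΣR = 11.8 + 20.5 + 2.01 = 34.31 Ω.
Voltage divider: V = V_in · (11.80 / 34.31) = 4.27 × 0.3439 = 1.469 V.

V ≈ 1.47 V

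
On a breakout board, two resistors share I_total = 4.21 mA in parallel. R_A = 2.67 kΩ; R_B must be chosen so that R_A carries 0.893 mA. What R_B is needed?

In a two-way split, I_A/I_total = R_B/(R_A + R_B).
With f = 0.2121, R_B = R_A · f/(1−f) = 2.67 × 0.2692 = 0.7188 kΩ.

R_B ≈ 0.719 kΩ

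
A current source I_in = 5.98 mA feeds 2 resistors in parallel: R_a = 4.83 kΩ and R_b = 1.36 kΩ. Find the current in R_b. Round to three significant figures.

For two parallel branches, I_k = I_in · (other R)/(sum of R).
I(R_b) = 5.98 × 4.83/(4.83 + 1.36) = 5.98 × 0.7803 = 4.666 mA.

I ≈ 4.67 mA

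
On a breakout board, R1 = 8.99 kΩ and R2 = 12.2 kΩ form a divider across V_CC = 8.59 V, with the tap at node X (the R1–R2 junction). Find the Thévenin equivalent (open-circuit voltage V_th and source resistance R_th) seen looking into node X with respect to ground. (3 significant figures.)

V_th ≈ 4.95 V, R_th ≈ 5.18 kΩ

With X open, the divider is unloaded: V_th = 8.59 × 12.2/21.19 = 4.946 V.
Looking into X with the source shorted: R_th = R1·R2/(R1+R2) = 8.990 × 12.2/21.19 = 5.176 kΩ.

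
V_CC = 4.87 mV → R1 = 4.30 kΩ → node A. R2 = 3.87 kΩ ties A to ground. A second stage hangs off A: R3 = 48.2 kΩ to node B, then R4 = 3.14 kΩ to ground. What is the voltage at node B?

Looking into the second stage from A: R3 + R4 = 51.34 kΩ appears in parallel with R2.
Effective lower resistance at A: R2 ‖ 51.34 = 3.599 kΩ.
V_A = 4.87 × 3.599/(4.30 + 3.599) = 2.219 mV.
V_B = V_A × 0.06116 = 0.1357 mV.

V_B ≈ 0.136 mV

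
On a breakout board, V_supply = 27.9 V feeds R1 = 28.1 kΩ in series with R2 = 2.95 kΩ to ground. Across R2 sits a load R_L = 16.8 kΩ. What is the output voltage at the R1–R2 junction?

V_out ≈ 2.29 V

R2 ‖ R_L = (2.95 × 16.8)/(2.95 + 16.8) = 2.509 kΩ.
Now apply the divider: V_out = 27.9 × 0.08198 = 2.287 V.
(Unloaded it would be 2.65 V; the load pulls it down.)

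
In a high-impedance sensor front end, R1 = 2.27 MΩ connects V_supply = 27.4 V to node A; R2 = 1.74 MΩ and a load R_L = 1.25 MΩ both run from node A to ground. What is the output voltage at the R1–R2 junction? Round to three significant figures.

The load sits in parallel with R2, giving an effective lower resistance R2' = R2·R_L/(R2+R_L) = 0.7274 MΩ.
Then V_out = V_supply · R2'/(R1 + R2') = 27.4 × 0.7274/2.997 = 6.650 V.

V_out ≈ 6.65 V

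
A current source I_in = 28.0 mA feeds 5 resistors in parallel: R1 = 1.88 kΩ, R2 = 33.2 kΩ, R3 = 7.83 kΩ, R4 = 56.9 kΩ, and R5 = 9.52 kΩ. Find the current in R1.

I ≈ 18.3 mA

Total conductance ΣG = 1/1.88 + 1/33.2 + 1/7.83 + 1/56.9 + 1/9.52 = 0.8124 (units of 1/kΩ).
R1 takes the fraction G_k/ΣG = 0.5319/0.8124 = 0.6548, so I = 28.0 × 0.6548 = 18.33 mA.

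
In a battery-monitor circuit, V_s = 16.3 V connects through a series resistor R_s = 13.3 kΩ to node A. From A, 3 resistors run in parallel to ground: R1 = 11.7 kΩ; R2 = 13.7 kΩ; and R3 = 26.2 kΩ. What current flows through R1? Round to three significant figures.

Parallel bank: R_p = 1/(1/11.7 + 1/13.7 + 1/26.2) = 5.086 kΩ.
Node voltage V_A = V_s · R_p/(R_s + R_p) = 16.3 × 0.2766 = 4.509 V.
Branch current I = V_A/R1 = 4.509/11.7 = 0.3854 mA.
(Check via current divider: I_total = 0.8866 mA; share G_k/ΣG = 0.4347 → same result.)

I ≈ 0.385 mA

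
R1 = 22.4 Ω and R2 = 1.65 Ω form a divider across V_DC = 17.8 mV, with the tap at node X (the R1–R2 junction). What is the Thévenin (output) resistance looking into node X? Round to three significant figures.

With V_DC suppressed (replaced by a short), R_th = R1 ‖ R2 = (22.40 × 1.65)/(22.40 + 1.65) = 1.537 Ω.

R_th ≈ 1.54 Ω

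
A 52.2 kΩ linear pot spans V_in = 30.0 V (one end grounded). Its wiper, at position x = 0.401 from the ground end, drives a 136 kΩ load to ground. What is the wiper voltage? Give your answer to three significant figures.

V_out ≈ 11.0 V

Split the track: R_lower = x·R_p = 20.93 kΩ, R_upper = (1−x)·R_p = 31.27 kΩ.
(x·R_p) ‖ R_L = 18.14 kΩ.
V_out = 30.0 × 18.14/(31.27 + 18.14) = 11.01 V.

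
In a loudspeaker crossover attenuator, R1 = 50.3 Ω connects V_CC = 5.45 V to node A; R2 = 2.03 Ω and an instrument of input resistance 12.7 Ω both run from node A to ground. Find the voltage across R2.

First combine the lower leg with the load: R2 ‖ R_L = 1.750 Ω.
Then V_out = V_CC · R2'/(R1 + R2') = 5.45 × 1.750/52.05 = 0.1833 V.
(Unloaded it would be 0.211 V; the load pulls it down.)

V_out ≈ 0.183 V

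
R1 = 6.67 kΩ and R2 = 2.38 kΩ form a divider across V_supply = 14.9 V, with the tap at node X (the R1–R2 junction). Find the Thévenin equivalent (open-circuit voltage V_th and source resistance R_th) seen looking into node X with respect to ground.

V_th ≈ 3.92 V, R_th ≈ 1.75 kΩ

Open-circuit (no load on X): V_th = V_supply · R2/(R1 + R2) = 14.9 × 2.38/(6.670 + 2.38) = 3.918 V.
Looking into X with the source shorted: R_th = R1·R2/(R1+R2) = 6.670 × 2.38/9.050 = 1.754 kΩ.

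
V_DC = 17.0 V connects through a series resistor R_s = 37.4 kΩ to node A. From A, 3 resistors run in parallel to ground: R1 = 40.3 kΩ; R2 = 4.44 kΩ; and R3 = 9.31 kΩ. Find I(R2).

I ≈ 0.266 mA

Combine the parallel branches: R_p = (1/40.3 + 1/4.44 + 1/9.31)⁻¹ = 2.798 kΩ.
Node voltage V_A = V_DC · R_p/(R_s + R_p) = 17.0 × 0.06960 = 1.183 V.
Branch current I = V_A/R2 = 1.183/4.44 = 0.2665 mA.
(Check via current divider: I_total = 0.4229 mA; share G_k/ΣG = 0.6301 → same result.)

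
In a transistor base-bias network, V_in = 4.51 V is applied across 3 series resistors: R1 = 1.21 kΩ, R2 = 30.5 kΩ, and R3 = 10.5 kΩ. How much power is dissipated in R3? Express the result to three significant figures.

The common current is I = 4.51/42.21 = 0.1068 mA.
P(R3) = I²·R3 = (0.1068)² × 10.5 = 0.1199 mW.

P ≈ 0.120 mW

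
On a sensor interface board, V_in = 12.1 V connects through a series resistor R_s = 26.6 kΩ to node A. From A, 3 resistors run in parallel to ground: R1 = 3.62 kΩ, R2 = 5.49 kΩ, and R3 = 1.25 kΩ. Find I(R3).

Parallel bank: R_p = 1/(1/3.62 + 1/5.49 + 1/1.25) = 0.7947 kΩ.
V_A by voltage divider: V_A = 12.1 × 0.7947/(26.6 + 0.7947) = 0.3510 V.
I(R3) = V_A / R3 = 0.3510/1.25 = 0.2808 mA.

I ≈ 0.281 mA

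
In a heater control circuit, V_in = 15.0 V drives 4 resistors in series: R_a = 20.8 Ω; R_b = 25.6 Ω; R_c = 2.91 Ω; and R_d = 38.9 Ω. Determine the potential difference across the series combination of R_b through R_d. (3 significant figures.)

Total series resistance ΣR = 20.8 + 25.6 + 2.91 + 38.9 = 88.21 Ω.
R_{R_b..R_d} = 25.6 + 2.91 + 38.9 = 67.41 Ω.
V = V_in · R/ΣR = 15.0 × 0.7642 = 11.46 V.

V ≈ 11.5 V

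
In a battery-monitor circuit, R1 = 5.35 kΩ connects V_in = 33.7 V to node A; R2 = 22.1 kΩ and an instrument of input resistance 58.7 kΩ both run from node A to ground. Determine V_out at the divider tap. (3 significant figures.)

V_out ≈ 25.3 V

The load sits in parallel with R2, giving an effective lower resistance R2' = R2·R_L/(R2+R_L) = 16.06 kΩ.
Then V_out = V_in · R2'/(R1 + R2') = 33.7 × 16.06/21.41 = 25.28 V.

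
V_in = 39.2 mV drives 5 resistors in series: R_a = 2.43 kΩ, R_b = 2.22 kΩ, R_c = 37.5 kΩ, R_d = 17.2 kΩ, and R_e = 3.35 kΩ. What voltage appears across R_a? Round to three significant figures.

V ≈ 1.52 mV

Series total: ΣR = 2.43 + 2.22 + 37.5 + 17.2 + 3.35 = 62.70 kΩ.
By the voltage-divider rule, V = 39.2 × 2.430/62.70 = 1.519 mV.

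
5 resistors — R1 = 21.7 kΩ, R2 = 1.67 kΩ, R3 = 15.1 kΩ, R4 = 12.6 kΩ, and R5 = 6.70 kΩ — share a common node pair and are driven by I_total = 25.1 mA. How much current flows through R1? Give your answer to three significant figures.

I ≈ 1.23 mA

Conductances: ΣG = 1/21.7 + 1/1.67 + 1/15.1 + 1/12.6 + 1/6.70 = 0.9397 (1/kΩ).
By the current-divider rule, I = I_total · G_k/ΣG = 25.1 × 0.04904 = 1.231 mA.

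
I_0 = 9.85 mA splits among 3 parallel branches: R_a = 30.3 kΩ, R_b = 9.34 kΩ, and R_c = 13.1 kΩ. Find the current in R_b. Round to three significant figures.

I ≈ 4.87 mA

Conductances: ΣG = 1/30.3 + 1/9.34 + 1/13.1 = 0.2164 (1/kΩ).
R_b takes the fraction G_k/ΣG = 0.1071/0.2164 = 0.4947, so I = 9.85 × 0.4947 = 4.873 mA.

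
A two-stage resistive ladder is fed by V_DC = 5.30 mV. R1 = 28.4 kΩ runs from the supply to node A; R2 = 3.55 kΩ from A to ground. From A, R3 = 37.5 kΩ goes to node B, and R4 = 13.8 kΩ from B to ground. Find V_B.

Node A sees R2 in parallel with the series input of stage 2, R3 + R4 = 51.30 kΩ.
Effective lower resistance at A: R2 ‖ 51.30 = 3.320 kΩ.
First divider: V_A = V_DC · 3.320/(28.4 + 3.320) = 0.5548 mV.
Stage 2 is unloaded, so V_B = V_A · R4/(R3+R4) = 0.5548 × 13.8/51.30 = 0.1492 mV.

V_B ≈ 0.149 mV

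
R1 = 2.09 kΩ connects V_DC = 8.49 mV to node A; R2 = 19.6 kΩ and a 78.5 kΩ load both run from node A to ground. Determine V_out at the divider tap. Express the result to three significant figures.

First combine the lower leg with the load: R2 ‖ R_L = 15.68 kΩ.
Voltage divider with the loaded lower leg: V_out = 8.49 × 15.68/(2.09 + 15.68) = 8.49 × 0.8824 = 7.492 mV.
(Unloaded it would be 7.67 mV; the load pulls it down.)

V_out ≈ 7.49 mV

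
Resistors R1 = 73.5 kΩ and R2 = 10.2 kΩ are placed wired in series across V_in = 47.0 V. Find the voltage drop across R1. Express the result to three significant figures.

V ≈ 41.3 V

ΣR = 73.5 + 10.2 = 83.70 kΩ.
Voltage divider: V = V_in · (73.50 / 83.70) = 47.0 × 0.8781 = 41.27 V.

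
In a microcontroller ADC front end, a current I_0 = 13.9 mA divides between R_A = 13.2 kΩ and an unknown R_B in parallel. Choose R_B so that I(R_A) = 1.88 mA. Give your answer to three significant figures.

The fraction through R_A equals R_B/(R_A+R_B).
With f = 0.1353, R_B = R_A · f/(1−f) = 13.2 × 0.1564 = 2.065 kΩ.

R_B ≈ 2.06 kΩ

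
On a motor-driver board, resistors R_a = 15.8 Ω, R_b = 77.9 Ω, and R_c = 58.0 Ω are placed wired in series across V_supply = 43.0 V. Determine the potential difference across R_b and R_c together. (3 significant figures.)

V ≈ 38.5 V

Series total: ΣR = 15.8 + 77.9 + 58.0 = 151.7 Ω.
R_{R_b..R_c} = 77.9 + 58.0 = 135.9 Ω.
V = V_supply · R/ΣR = 43.0 × 0.8958 = 38.52 V.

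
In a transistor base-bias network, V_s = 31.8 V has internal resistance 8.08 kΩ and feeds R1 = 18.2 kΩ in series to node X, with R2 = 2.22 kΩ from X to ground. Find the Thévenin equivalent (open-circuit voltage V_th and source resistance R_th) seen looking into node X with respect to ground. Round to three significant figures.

V_th ≈ 2.48 V, R_th ≈ 2.05 kΩ

R1' = 8.08 + 18.2 = 26.28 kΩ (source resistance + R1).
Open-circuit (no load on X): V_th = V_s · R2/(R1' + R2) = 31.8 × 2.22/(26.28 + 2.22) = 2.477 V.
Looking into X with the source shorted: R_th = R1'·R2/(R1'+R2) = 26.28 × 2.22/28.50 = 2.047 kΩ.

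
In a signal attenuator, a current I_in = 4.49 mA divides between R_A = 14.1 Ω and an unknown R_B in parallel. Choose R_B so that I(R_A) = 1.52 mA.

R_B ≈ 7.22 Ω

In a two-way split, I_A/I_in = R_B/(R_A + R_B).
1.52/4.49 = R_B/(R_A + R_B) → R_B = R_A · (0.3385)/(1 − 0.3385) = 14.1 × 0.5118 = 7.216 Ω.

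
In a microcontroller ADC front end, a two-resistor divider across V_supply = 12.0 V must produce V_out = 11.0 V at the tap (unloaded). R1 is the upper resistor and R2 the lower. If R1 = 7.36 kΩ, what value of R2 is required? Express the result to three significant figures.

Required fraction k = V_out/V_supply = 0.9167.
Rearranging, R2 = R1·k/(1−k) = 7.36 × 11.00 = 80.96 kΩ.

R2 ≈ 81.0 kΩ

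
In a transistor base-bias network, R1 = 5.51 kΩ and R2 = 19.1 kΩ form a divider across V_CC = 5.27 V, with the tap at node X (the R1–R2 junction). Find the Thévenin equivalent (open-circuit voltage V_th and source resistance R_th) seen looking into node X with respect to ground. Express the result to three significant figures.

Open-circuit (no load on X): V_th = V_CC · R2/(R1 + R2) = 5.27 × 19.1/(5.510 + 19.1) = 4.090 V.
With V_CC suppressed (replaced by a short), R_th = R1 ‖ R2 = (5.510 × 19.1)/(5.510 + 19.1) = 4.276 kΩ.

V_th ≈ 4.09 V, R_th ≈ 4.28 kΩ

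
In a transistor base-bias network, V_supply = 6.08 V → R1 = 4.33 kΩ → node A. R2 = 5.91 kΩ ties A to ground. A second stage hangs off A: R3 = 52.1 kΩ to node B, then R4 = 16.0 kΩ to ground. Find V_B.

The second stage (R3 + R4 = 68.10 kΩ) loads node A in parallel with R2.
Effective lower resistance at A: R2 ‖ 68.10 = 5.438 kΩ.
V_A = 6.08 × 5.438/(4.33 + 5.438) = 3.385 V.
V_B = V_A × 0.2349 = 0.7953 V.

V_B ≈ 0.795 V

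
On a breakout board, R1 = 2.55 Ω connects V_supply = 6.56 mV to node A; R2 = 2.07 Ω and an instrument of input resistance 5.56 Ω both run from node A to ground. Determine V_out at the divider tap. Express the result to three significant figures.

V_out ≈ 2.44 mV

First combine the lower leg with the load: R2 ‖ R_L = 1.508 Ω.
Now apply the divider: V_out = 6.56 × 0.3717 = 2.438 mV.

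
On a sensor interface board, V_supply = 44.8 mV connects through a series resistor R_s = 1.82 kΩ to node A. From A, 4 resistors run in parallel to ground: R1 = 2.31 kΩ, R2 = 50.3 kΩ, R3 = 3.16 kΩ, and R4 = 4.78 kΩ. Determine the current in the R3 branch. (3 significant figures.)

I ≈ 5.10 µA

Combine the parallel branches: R_p = (1/2.31 + 1/50.3 + 1/3.16 + 1/4.78)⁻¹ = 1.022 kΩ.
V_A by voltage divider: V_A = 44.8 × 1.022/(1.82 + 1.022) = 16.11 mV.
I(R3) = V_A / R3 = 16.11/3.16 = 5.098 µA.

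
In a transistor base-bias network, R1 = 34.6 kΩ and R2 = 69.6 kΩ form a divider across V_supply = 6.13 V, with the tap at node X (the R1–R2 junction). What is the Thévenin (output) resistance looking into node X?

With V_supply suppressed (replaced by a short), R_th = R1 ‖ R2 = (34.60 × 69.6)/(34.60 + 69.6) = 23.11 kΩ.

R_th ≈ 23.1 kΩ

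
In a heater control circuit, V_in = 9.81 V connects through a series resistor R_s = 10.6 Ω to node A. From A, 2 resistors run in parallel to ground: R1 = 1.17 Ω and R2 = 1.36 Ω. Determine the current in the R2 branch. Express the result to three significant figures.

Combine the parallel branches: R_p = (1/1.17 + 1/1.36)⁻¹ = 0.6289 Ω.
V_A = 9.81 × 0.6289/11.23 = 0.5495 V.
Branch current I = V_A/R2 = 0.5495/1.36 = 0.4040 A.
(Check via current divider: I_total = 0.8736 A; share G_k/ΣG = 0.4625 → same result.)

I ≈ 0.404 A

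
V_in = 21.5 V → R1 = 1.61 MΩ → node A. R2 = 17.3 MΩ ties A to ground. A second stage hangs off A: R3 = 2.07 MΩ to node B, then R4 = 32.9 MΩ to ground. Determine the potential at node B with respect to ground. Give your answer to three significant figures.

V_B ≈ 17.8 V

Looking into the second stage from A: R3 + R4 = 34.97 MΩ appears in parallel with R2.
R2 ‖ (R3+R4) = 11.57 MΩ.
So V_A = 21.5 × 0.8779 = 18.87 V.
Then the unloaded second divider: V_B = V_A × R4/(R3+R4) = 18.87 × 0.9408 = 17.76 V.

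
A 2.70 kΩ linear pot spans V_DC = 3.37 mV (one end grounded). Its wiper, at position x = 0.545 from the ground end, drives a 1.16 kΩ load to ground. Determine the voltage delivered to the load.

The pot divides into 1.228 kΩ above the wiper and 1.472 kΩ below.
Lower segment in parallel with the load: 1.472 ‖ 1.16 = 0.6487 kΩ.
Loaded-divider output: V_out = 3.37 × 0.3456 = 1.165 mV.

V_out ≈ 1.16 mV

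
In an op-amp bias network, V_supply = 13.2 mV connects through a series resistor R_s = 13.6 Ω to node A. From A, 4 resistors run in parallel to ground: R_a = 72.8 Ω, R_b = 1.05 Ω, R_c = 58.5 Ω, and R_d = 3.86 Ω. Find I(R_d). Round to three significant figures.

I ≈ 0.191 mA

Equivalent of the parallel group: R_p = 0.8050 Ω.
V_A = 13.2 × 0.8050/14.40 = 0.7376 mV.
I(R_d) = V_A / R_d = 0.7376/3.86 = 0.1911 mA.
(Check via current divider: I_total = 0.9164 mA; share G_k/ΣG = 0.2085 → same result.)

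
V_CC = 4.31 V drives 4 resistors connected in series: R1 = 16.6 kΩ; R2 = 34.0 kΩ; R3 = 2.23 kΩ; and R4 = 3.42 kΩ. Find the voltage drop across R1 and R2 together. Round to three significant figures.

V ≈ 3.88 V

Total series resistance ΣR = 16.6 + 34.0 + 2.23 + 3.42 = 56.25 kΩ.
R_{R1..R2} = 16.6 + 34.0 = 50.60 kΩ.
V = V_CC · R/ΣR = 4.31 × 0.8996 = 3.877 V.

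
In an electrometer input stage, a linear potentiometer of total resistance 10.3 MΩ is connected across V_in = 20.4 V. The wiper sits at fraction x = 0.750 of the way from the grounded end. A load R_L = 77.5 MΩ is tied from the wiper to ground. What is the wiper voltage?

Split the track: R_lower = x·R_p = 7.725 MΩ, R_upper = (1−x)·R_p = 2.575 MΩ.
(x·R_p) ‖ R_L = 7.025 MΩ.
Loaded-divider output: V_out = 20.4 × 0.7318 = 14.93 V.
(Unloaded: V_out = x·V_in = 15.3 V.)

V_out ≈ 14.9 V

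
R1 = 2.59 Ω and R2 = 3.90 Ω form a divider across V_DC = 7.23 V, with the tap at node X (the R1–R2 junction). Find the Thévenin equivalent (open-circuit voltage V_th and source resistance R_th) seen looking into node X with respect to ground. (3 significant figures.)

V_th is the unloaded tap voltage: V_DC · R2/(R1+R2) = 7.23 × 0.6009 = 4.345 V.
Zeroing V_DC shorts the top of R1 to ground, so R_th = R1 ‖ R2 = 1.556 Ω.

V_th ≈ 4.34 V, R_th ≈ 1.56 Ω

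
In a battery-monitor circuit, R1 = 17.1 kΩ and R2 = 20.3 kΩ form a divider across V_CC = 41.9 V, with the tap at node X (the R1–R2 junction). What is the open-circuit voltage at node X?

V_th ≈ 22.7 V

V_th is the unloaded tap voltage: V_CC · R2/(R1+R2) = 41.9 × 0.5428 = 22.74 V.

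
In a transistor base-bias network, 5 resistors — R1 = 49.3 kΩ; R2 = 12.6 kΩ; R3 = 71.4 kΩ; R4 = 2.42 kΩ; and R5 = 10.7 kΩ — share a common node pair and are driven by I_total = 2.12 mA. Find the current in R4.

I ≈ 1.41 mA

ΣG = 1/49.3 + 1/12.6 + 1/71.4 + 1/2.42 + 1/10.7 = 0.6203.
By the current-divider rule, I = I_total · G_k/ΣG = 2.12 × 0.6661 = 1.412 mA.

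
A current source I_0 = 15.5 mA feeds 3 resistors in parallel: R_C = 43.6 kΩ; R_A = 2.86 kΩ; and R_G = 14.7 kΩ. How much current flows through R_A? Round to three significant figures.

I ≈ 12.3 mA

ΣG = 1/43.6 + 1/2.86 + 1/14.7 = 0.4406.
By the current-divider rule, I = I_0 · G_k/ΣG = 15.5 × 0.7936 = 12.30 mA.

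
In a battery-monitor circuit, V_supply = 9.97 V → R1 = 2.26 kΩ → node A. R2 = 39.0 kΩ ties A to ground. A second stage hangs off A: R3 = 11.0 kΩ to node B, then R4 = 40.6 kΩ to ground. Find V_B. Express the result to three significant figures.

V_B ≈ 7.12 V

Looking into the second stage from A: R3 + R4 = 51.60 kΩ appears in parallel with R2.
Effective lower resistance at A: R2 ‖ 51.60 = 22.21 kΩ.
So V_A = 9.97 × 0.9076 = 9.049 V.
Stage 2 is unloaded, so V_B = V_A · R4/(R3+R4) = 9.049 × 40.6/51.60 = 7.120 V.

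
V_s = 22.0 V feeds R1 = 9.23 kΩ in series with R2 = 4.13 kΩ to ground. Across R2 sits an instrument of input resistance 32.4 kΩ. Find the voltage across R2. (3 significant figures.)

First combine the lower leg with the load: R2 ‖ R_L = 3.663 kΩ.
Voltage divider with the loaded lower leg: V_out = 22.0 × 3.663/(9.23 + 3.663) = 22.0 × 0.2841 = 6.250 V.

V_out ≈ 6.25 V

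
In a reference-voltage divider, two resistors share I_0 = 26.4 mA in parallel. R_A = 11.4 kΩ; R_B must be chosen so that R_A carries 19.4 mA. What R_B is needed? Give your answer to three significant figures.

R_B ≈ 31.6 kΩ

Two-branch current divider: I_A = I_0 · R_B/(R_A + R_B).
19.4/26.4 = R_B/(R_A + R_B) → R_B = R_A · (0.7348)/(1 − 0.7348) = 11.4 × 2.771 = 31.59 kΩ.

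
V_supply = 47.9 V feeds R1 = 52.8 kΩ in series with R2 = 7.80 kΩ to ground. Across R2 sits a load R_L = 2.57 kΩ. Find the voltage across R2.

V_out ≈ 1.69 V

R2 ‖ R_L = (7.80 × 2.57)/(7.80 + 2.57) = 1.933 kΩ.
Then V_out = V_supply · R2'/(R1 + R2') = 47.9 × 1.933/54.73 = 1.692 V.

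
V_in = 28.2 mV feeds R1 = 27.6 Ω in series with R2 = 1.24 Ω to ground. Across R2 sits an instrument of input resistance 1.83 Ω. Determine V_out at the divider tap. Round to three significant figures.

V_out ≈ 0.736 mV

First combine the lower leg with the load: R2 ‖ R_L = 0.7392 Ω.
Then V_out = V_in · R2'/(R1 + R2') = 28.2 × 0.7392/28.34 = 0.7355 mV.
(Unloaded it would be 1.21 mV; the load pulls it down.)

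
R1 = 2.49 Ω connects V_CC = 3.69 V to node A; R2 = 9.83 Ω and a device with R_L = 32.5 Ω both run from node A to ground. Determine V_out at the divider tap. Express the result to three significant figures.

V_out ≈ 2.77 V

First combine the lower leg with the load: R2 ‖ R_L = 7.547 Ω.
Now apply the divider: V_out = 3.69 × 0.7519 = 2.775 V.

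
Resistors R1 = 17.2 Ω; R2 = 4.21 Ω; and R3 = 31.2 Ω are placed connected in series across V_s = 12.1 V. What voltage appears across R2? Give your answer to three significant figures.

V ≈ 0.968 V

Series total: ΣR = 17.2 + 4.21 + 31.2 = 52.61 Ω.
By the voltage-divider rule, V = 12.1 × 4.210/52.61 = 0.9683 V.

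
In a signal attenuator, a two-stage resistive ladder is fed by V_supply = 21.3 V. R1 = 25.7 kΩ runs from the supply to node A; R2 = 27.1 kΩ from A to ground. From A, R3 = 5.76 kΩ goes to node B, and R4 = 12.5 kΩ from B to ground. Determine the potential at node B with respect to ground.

V_B ≈ 4.35 V

Looking into the second stage from A: R3 + R4 = 18.26 kΩ appears in parallel with R2.
R2 ‖ (R3+R4) = 10.91 kΩ.
So V_A = 21.3 × 0.2980 = 6.347 V.
Then the unloaded second divider: V_B = V_A × R4/(R3+R4) = 6.347 × 0.6846 = 4.345 V.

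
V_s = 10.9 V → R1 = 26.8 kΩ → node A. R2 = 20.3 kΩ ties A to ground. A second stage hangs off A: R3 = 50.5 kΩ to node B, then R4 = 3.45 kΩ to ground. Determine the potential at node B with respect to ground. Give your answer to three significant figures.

V_B ≈ 0.247 V

Node A sees R2 in parallel with the series input of stage 2, R3 + R4 = 53.95 kΩ.
Effective lower resistance at A: R2 ‖ 53.95 = 14.75 kΩ.
So V_A = 10.9 × 0.3550 = 3.869 V.
Then the unloaded second divider: V_B = V_A × R4/(R3+R4) = 3.869 × 0.06395 = 0.2474 V.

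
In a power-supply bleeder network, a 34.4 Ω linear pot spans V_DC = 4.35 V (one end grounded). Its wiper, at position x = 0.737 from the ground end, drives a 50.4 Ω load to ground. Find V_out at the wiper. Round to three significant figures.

V_out ≈ 2.83 V

Lower segment x·R_p = 25.35 Ω; upper segment (1−x)·R_p = 9.047 Ω.
Lower segment in parallel with the load: 25.35 ‖ 50.4 = 16.87 Ω.
V_out = 4.35 × 16.87/(9.047 + 16.87) = 2.831 V.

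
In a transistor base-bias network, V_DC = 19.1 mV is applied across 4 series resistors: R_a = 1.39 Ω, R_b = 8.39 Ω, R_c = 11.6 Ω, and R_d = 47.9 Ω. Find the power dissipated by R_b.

Series current I = V_DC/ΣR = 19.1/69.28 = 0.2757 mA.
V(R_b) = I·R = 2.313 mV; P = V·I = 2.313 × 0.2757 = 0.6377 µW.

P ≈ 0.638 µW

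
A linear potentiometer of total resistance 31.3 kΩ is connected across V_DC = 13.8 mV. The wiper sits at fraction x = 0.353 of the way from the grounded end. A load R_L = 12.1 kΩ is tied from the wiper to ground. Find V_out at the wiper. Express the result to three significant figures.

Lower segment x·R_p = 11.05 kΩ; upper segment (1−x)·R_p = 20.25 kΩ.
Lower segment in parallel with the load: 11.05 ‖ 12.1 = 5.775 kΩ.
V_out = 13.8 × 5.775/(20.25 + 5.775) = 3.062 mV.

V_out ≈ 3.06 mV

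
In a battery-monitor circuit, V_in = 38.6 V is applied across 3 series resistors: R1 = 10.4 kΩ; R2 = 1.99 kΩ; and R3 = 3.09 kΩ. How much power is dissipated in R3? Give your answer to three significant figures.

The common current is I = 38.6/15.48 = 2.494 mA.
P(R3) = I²·R3 = (2.494)² × 3.09 = 19.21 mW.

P ≈ 19.2 mW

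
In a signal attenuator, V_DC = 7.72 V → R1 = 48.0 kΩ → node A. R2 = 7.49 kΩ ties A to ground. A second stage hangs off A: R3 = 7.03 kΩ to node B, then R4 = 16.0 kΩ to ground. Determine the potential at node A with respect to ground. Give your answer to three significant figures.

Looking into the second stage from A: R3 + R4 = 23.03 kΩ appears in parallel with R2.
R2 ‖ (R3+R4) = 5.652 kΩ.
First divider: V_A = V_DC · 5.652/(48.0 + 5.652) = 0.8132 V.

V_A ≈ 0.813 V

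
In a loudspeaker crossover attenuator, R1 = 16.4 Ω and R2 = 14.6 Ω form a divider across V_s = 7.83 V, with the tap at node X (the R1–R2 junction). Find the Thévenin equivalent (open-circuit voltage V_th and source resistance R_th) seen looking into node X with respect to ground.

V_th ≈ 3.69 V, R_th ≈ 7.72 Ω

V_th is the unloaded tap voltage: V_s · R2/(R1+R2) = 7.83 × 0.4710 = 3.688 V.
Zeroing V_s shorts the top of R1 to ground, so R_th = R1 ‖ R2 = 7.724 Ω.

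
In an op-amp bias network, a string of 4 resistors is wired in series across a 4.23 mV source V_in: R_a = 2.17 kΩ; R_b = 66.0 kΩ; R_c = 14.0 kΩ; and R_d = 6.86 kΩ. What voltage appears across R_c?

V ≈ 0.665 mV

Series total: ΣR = 2.17 + 66.0 + 14.0 + 6.86 = 89.03 kΩ.
V = V_in · R/ΣR = 4.23 × 0.1573 = 0.6652 mV.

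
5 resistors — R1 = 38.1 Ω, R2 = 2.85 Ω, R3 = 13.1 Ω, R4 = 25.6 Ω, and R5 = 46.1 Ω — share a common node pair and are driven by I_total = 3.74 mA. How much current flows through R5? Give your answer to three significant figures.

I ≈ 0.158 mA

Conductances: ΣG = 1/38.1 + 1/2.85 + 1/13.1 + 1/25.6 + 1/46.1 = 0.5142 (1/Ω).
Current divider: I(R5) = I_total · G_k/ΣG = 3.74 × (0.02169/0.5142) = 3.74 × 0.04218 = 0.1578 mA.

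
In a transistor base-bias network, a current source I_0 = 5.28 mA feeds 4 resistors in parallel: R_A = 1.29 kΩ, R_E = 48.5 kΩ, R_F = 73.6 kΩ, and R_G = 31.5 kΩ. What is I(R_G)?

Conductances: ΣG = 1/1.29 + 1/48.5 + 1/73.6 + 1/31.5 = 0.8411 (1/kΩ).
Current divider: I(R_G) = I_0 · G_k/ΣG = 5.28 × (0.03175/0.8411) = 5.28 × 0.03774 = 0.1993 mA.

I ≈ 0.199 mA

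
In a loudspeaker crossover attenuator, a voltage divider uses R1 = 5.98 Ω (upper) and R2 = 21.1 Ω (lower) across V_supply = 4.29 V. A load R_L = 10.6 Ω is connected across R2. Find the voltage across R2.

The load sits in parallel with R2, giving an effective lower resistance R2' = R2·R_L/(R2+R_L) = 7.056 Ω.
Then V_out = V_supply · R2'/(R1 + R2') = 4.29 × 7.056/13.04 = 2.322 V.

V_out ≈ 2.32 V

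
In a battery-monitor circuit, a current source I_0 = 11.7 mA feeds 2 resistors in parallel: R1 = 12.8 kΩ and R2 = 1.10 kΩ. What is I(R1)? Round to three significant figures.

Two-branch current divider: I_k = I_0 · R_other/(R_1 + R_2).
I(R1) = 11.7 × 1.10/(12.8 + 1.10) = 11.7 × 0.07914 = 0.9259 mA.

I ≈ 0.926 mA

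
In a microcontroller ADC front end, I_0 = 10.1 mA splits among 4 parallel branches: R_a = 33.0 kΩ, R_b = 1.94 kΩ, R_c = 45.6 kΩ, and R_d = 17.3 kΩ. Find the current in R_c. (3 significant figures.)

ΣG = 1/33.0 + 1/1.94 + 1/45.6 + 1/17.3 = 0.6255.
R_c takes the fraction G_k/ΣG = 0.02193/0.6255 = 0.03506, so I = 10.1 × 0.03506 = 0.3541 mA.

I ≈ 0.354 mA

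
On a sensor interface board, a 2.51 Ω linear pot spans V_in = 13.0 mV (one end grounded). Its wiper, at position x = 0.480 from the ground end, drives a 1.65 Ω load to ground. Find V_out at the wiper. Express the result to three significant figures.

The pot divides into 1.305 Ω above the wiper and 1.205 Ω below.
Lower segment in parallel with the load: 1.205 ‖ 1.65 = 0.6963 Ω.
Loaded-divider output: V_out = 13.0 × 0.3479 = 4.523 mV.
(Unloaded: V_out = x·V_in = 6.24 mV.)

V_out ≈ 4.52 mV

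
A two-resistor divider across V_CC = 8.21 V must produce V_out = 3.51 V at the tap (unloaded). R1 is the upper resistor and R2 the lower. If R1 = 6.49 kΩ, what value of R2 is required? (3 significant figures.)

V_out/V_CC = R2/(R1+R2) = 0.4275.
So R2 = R1 · V_out/(V_CC − V_out) = 6.49 × 3.51/(8.21 − 3.51) = 6.49 × 0.7468 = 4.847 kΩ.

R2 ≈ 4.85 kΩ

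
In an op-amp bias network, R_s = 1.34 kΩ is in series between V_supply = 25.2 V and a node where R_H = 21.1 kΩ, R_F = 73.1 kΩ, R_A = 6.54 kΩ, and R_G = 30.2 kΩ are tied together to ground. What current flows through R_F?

Equivalent of the parallel group: R_p = 4.047 kΩ.
Node voltage V_A = V_supply · R_p/(R_s + R_p) = 25.2 × 0.7513 = 18.93 V.
I(R_F) = V_A / R_F = 18.93/73.1 = 0.2590 mA.
(Check via current divider: I_total = 4.678 mA; share G_k/ΣG = 0.05536 → same result.)

I ≈ 0.259 mA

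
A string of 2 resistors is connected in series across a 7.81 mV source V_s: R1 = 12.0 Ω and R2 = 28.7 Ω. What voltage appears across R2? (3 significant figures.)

Total series resistance ΣR = 12.0 + 28.7 = 40.70 Ω.
V = V_s · R/ΣR = 7.81 × 0.7052 = 5.507 mV.

V ≈ 5.51 mV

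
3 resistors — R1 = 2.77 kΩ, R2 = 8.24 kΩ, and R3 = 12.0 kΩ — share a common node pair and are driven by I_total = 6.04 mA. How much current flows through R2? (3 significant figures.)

I ≈ 1.30 mA

Conductances: ΣG = 1/2.77 + 1/8.24 + 1/12.0 = 0.5657 (1/kΩ).
R2 takes the fraction G_k/ΣG = 0.1214/0.5657 = 0.2145, so I = 6.04 × 0.2145 = 1.296 mA.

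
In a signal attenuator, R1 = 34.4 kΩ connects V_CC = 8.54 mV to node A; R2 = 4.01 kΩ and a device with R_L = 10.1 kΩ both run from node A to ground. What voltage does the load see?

V_out ≈ 0.658 mV

R2 ‖ R_L = (4.01 × 10.1)/(4.01 + 10.1) = 2.870 kΩ.
Now apply the divider: V_out = 8.54 × 0.07701 = 0.6577 mV.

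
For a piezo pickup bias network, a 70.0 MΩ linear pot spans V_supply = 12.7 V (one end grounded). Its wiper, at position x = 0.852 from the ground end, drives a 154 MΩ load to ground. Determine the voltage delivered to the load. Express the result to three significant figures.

Split the track: R_lower = x·R_p = 59.64 MΩ, R_upper = (1−x)·R_p = 10.36 MΩ.
(x·R_p) ‖ R_L = 42.99 MΩ.
Loaded-divider output: V_out = 12.7 × 0.8058 = 10.23 V.
(Unloaded: V_out = x·V_supply = 10.8 V.)

V_out ≈ 10.2 V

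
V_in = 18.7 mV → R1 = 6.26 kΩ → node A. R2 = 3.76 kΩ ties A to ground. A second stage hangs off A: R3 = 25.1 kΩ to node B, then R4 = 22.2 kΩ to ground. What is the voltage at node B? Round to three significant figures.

The second stage (R3 + R4 = 47.30 kΩ) loads node A in parallel with R2.
R2 ‖ (R3+R4) = 3.483 kΩ.
First divider: V_A = V_in · 3.483/(6.26 + 3.483) = 6.685 mV.
V_B = V_A × 0.4693 = 3.138 mV.

V_B ≈ 3.14 mV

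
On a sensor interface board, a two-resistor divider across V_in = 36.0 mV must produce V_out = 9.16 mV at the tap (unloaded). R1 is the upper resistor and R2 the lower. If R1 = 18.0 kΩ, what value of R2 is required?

R2 ≈ 6.14 kΩ

V_out/V_in = R2/(R1+R2) = 0.2544.
Rearranging, R2 = R1·k/(1−k) = 18.0 × 0.3413 = 6.143 kΩ.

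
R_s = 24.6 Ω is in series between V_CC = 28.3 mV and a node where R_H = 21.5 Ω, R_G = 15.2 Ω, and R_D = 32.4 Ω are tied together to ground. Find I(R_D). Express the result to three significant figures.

I ≈ 0.193 mA

Parallel bank: R_p = 1/(1/21.5 + 1/15.2 + 1/32.4) = 6.985 Ω.
V_A = 28.3 × 6.985/31.58 = 6.258 mV.
I(R_D) = V_A / R_D = 6.258/32.4 = 0.1932 mA.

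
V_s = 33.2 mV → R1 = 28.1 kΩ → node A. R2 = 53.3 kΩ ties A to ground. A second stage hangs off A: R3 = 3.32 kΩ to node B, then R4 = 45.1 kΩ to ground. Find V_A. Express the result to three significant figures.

V_A ≈ 15.8 mV

Node A sees R2 in parallel with the series input of stage 2, R3 + R4 = 48.42 kΩ.
R2 ‖ (R3+R4) = 25.37 kΩ.
So V_A = 33.2 × 0.4745 = 15.75 mV.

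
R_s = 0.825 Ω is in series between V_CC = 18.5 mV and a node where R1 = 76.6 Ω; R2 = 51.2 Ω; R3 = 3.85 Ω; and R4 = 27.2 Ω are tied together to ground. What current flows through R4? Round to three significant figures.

I ≈ 0.535 mA

Combine the parallel branches: R_p = (1/76.6 + 1/51.2 + 1/3.85 + 1/27.2)⁻¹ = 3.039 Ω.
V_A = 18.5 × 3.039/3.864 = 14.55 mV.
I(R4) = V_A / R4 = 14.55/27.2 = 0.5349 mA.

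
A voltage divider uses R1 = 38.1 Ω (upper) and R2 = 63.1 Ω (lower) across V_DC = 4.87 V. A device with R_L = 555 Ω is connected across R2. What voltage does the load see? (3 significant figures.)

V_out ≈ 2.91 V

R2 ‖ R_L = (63.1 × 555)/(63.1 + 555) = 56.66 Ω.
Now apply the divider: V_out = 4.87 × 0.5979 = 2.912 V.
(Unloaded it would be 3.04 V; the load pulls it down.)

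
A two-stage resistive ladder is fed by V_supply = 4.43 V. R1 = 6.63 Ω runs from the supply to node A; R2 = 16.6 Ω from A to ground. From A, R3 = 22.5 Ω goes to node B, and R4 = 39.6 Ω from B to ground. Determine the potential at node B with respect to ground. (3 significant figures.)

V_B ≈ 1.88 V

The second stage (R3 + R4 = 62.10 Ω) loads node A in parallel with R2.
R2 ‖ (R3+R4) = 13.10 Ω.
First divider: V_A = V_supply · 13.10/(6.63 + 13.10) = 2.941 V.
Then the unloaded second divider: V_B = V_A × R4/(R3+R4) = 2.941 × 0.6377 = 1.876 V.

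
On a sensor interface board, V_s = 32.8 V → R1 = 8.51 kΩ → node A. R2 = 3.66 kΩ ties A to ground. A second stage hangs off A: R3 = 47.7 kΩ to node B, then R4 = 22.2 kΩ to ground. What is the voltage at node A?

The second stage (R3 + R4 = 69.90 kΩ) loads node A in parallel with R2.
R2 ‖ (R3+R4) = 3.478 kΩ.
V_A = 32.8 × 3.478/(8.51 + 3.478) = 9.516 V.

V_A ≈ 9.52 V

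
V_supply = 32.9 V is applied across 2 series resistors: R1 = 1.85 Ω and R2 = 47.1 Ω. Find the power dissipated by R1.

The common current is I = 32.9/48.95 = 0.6721 A.
V(R1) = I·R = 1.243 V; P = V·I = 1.243 × 0.6721 = 0.8357 W.

P ≈ 0.836 W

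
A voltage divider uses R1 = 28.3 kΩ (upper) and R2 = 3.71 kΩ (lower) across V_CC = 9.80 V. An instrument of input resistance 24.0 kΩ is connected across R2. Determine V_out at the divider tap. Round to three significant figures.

R2 ‖ R_L = (3.71 × 24.0)/(3.71 + 24.0) = 3.213 kΩ.
Voltage divider with the loaded lower leg: V_out = 9.80 × 3.213/(28.3 + 3.213) = 9.80 × 0.1020 = 0.9993 V.

V_out ≈ 0.999 V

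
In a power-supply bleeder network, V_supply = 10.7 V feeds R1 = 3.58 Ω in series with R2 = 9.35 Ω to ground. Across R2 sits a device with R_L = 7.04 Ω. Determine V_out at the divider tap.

V_out ≈ 5.66 V

The load sits in parallel with R2, giving an effective lower resistance R2' = R2·R_L/(R2+R_L) = 4.016 Ω.
Now apply the divider: V_out = 10.7 × 0.5287 = 5.657 V.
(Unloaded it would be 7.74 V; the load pulls it down.)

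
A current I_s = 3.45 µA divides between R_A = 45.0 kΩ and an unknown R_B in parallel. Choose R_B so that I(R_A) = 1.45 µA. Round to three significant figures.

The fraction through R_A equals R_B/(R_A+R_B).
1.45/3.45 = R_B/(R_A + R_B) → R_B = R_A · (0.4203)/(1 − 0.4203) = 45.0 × 0.7250 = 32.62 kΩ.

R_B ≈ 32.6 kΩ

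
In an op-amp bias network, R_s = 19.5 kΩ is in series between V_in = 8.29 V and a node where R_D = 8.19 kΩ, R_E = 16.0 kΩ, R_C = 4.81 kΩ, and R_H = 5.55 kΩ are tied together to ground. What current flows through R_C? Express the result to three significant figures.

I ≈ 0.142 mA

Combine the parallel branches: R_p = (1/8.19 + 1/16.0 + 1/4.81 + 1/5.55)⁻¹ = 1.746 kΩ.
V_A by voltage divider: V_A = 8.29 × 1.746/(19.5 + 1.746) = 0.6813 V.
I(R_C) = V_A / R_C = 0.6813/4.81 = 0.1416 mA.
(Equivalently: I_total = 0.3902 mA, then current-divider fraction G_k/ΣG = 0.3630.)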